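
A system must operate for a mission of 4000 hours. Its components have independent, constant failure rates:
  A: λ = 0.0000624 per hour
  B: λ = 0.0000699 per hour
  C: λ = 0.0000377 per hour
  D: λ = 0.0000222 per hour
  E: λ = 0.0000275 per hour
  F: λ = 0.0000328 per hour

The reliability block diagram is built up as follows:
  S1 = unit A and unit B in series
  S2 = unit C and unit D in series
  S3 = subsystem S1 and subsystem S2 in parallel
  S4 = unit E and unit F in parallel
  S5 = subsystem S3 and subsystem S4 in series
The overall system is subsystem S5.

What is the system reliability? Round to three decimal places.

0.901

R(A) = exp(−0.0000624 × 4000) = 0.77911
R(B) = exp(−0.0000699 × 4000) = 0.75609
R(C) = exp(−0.0000377 × 4000) = 0.86002
R(D) = exp(−0.0000222 × 4000) = 0.91503
R(E) = exp(−0.0000275 × 4000) = 0.89583
R(F) = exp(−0.0000328 × 4000) = 0.87704
Series (A and B): 0.77911 × 0.75609 = 0.58908
Series (C and D): 0.86002 × 0.91503 = 0.78694
Parallel ([0.58908] and [0.78694]): 1 − (1 − 0.58908)(1 − 0.78694) = 0.91245
Parallel (E and F): 1 − (1 − 0.89583)(1 − 0.87704) = 0.98719
Series ([0.91245] and [0.98719]): 0.91245 × 0.98719 = 0.901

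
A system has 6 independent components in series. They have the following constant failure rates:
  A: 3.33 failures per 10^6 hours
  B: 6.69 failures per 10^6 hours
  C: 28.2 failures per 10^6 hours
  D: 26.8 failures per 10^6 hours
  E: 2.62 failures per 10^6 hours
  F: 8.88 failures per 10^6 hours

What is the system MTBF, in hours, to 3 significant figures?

Series of exponential components: λ_sys = Σ λ_i
λ_sys = 0.00000333 + 0.00000669 + 0.0000282 + 0.0000268 + 0.00000262 + 0.00000888 = 7.6520e-05 /h
MTBF = 1 / λ_sys = 13100 h

13100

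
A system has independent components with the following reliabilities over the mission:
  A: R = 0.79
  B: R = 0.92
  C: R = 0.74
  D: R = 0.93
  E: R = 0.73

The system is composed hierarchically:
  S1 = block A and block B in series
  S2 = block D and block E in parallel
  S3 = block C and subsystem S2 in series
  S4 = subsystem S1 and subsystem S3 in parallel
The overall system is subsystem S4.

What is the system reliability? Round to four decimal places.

Series (A and B): 0.790000 × 0.920000 = 0.726800
Parallel (D and E): 1 − (1 − 0.930000)(1 − 0.730000) = 0.981100
Series (C and [0.981100]): 0.740000 × 0.981100 = 0.726014
Parallel ([0.726800] and [0.726014]): 1 − (1 − 0.726800)(1 − 0.726014) = 0.9251

0.9251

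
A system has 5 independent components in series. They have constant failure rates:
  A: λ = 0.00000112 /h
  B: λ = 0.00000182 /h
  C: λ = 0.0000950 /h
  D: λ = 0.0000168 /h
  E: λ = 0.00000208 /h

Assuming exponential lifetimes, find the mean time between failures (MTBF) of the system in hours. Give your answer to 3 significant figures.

Series of exponential components: λ_sys = Σ λ_i
λ_sys = 0.00000112 + 0.00000182 + 0.0000950 + 0.0000168 + 0.00000208 = 1.1682e-04 /h
MTBF = 1 / λ_sys = 8560 h

8560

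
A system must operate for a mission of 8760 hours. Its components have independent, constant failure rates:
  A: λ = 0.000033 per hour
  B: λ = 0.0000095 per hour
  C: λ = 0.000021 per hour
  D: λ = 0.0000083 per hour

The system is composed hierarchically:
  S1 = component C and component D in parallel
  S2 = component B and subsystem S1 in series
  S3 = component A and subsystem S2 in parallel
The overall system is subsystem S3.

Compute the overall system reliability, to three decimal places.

R(A) = exp(−0.000033 × 8760) = 0.74895
R(B) = exp(−0.0000095 × 8760) = 0.92015
R(C) = exp(−0.000021 × 8760) = 0.83197
R(D) = exp(−0.0000083 × 8760) = 0.92987
Parallel (C and D): 1 − (1 − 0.83197)(1 − 0.92987) = 0.98822
Series (B and [0.98822]): 0.92015 × 0.98822 = 0.90931
Parallel (A and [0.90931]): 1 − (1 − 0.74895)(1 − 0.90931) = 0.977

0.977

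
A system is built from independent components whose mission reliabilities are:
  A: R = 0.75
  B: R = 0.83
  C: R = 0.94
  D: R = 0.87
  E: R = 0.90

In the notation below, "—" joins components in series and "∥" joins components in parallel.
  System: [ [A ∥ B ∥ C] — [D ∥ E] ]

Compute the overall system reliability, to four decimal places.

Parallel (A, B, and C): 1 − (1 − 0.750000)(1 − 0.830000)(1 − 0.940000) = 0.997450
Parallel (D and E): 1 − (1 − 0.870000)(1 − 0.900000) = 0.987000
Series ([0.997450] and [0.987000]): 0.997450 × 0.987000 = 0.9845

0.9845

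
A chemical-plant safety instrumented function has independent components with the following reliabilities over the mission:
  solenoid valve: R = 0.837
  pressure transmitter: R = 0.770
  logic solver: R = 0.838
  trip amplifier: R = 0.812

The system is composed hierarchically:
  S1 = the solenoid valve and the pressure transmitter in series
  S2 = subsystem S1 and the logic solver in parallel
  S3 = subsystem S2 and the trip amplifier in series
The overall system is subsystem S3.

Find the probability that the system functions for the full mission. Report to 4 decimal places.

Series (solenoid valve and pressure transmitter): 0.837000 × 0.770000 = 0.644490
Parallel ([0.644490] and logic solver): 1 − (1 − 0.644490)(1 − 0.838000) = 0.942407
Series ([0.942407] and trip amplifier): 0.942407 × 0.812000 = 0.7652

0.7652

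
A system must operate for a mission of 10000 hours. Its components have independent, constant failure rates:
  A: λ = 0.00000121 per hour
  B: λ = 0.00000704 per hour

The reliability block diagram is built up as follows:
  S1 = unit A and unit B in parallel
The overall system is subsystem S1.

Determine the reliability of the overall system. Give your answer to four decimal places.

R(A) = exp(−0.00000121 × 10000) = 0.987973
R(B) = exp(−0.00000704 × 10000) = 0.932021
Parallel (A and B): 1 − (1 − 0.987973)(1 − 0.932021) = 0.9992

0.9992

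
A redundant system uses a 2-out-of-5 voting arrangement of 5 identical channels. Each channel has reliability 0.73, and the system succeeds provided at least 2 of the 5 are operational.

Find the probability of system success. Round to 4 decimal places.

0.9792

R = Σ_{i=2}^{5} C(5,i) p^i (1−p)^{5−i} with p = 0.73
C(5,2)·0.73^2·0.27^3 = 0.104891
C(5,3)·0.73^3·0.27^2 = 0.283593
C(5,4)·0.73^4·0.27^1 = 0.383376
C(5,5)·0.73^5·0.27^0 = 0.207307
Sum = 0.9792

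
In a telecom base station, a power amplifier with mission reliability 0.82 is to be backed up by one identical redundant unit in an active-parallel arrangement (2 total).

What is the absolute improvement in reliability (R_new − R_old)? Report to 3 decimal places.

R_before = 0.82
R_after = 1 − (1 − 0.82)^2 = 0.968
ΔR = 0.968 − 0.82 = 0.148

0.148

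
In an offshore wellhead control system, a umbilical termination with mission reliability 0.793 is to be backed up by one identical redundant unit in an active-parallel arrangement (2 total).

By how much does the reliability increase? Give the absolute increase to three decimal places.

0.164

R_before = 0.793
R_after = 1 − (1 − 0.793)^2 = 0.957
ΔR = 0.957 − 0.793 = 0.164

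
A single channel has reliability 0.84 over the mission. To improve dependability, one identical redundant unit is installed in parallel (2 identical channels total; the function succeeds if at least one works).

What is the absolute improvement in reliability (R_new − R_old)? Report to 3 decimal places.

0.134

R_before = 0.84
R_after = 1 − (1 − 0.84)^2 = 0.974
ΔR = 0.974 − 0.84 = 0.134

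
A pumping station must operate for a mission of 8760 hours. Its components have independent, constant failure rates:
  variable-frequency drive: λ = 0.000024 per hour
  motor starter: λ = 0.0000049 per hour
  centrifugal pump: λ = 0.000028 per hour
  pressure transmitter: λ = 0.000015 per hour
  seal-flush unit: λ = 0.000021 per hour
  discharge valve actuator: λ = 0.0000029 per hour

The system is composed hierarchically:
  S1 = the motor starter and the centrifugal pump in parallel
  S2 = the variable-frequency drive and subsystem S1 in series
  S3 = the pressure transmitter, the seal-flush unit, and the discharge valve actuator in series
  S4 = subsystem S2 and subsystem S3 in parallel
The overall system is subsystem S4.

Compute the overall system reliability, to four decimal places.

0.9431

R(variable-frequency drive) = exp(−0.000024 × 8760) = 0.810390
R(motor starter) = exp(−0.0000049 × 8760) = 0.957984
R(centrifugal pump) = exp(−0.000028 × 8760) = 0.782485
R(pressure transmitter) = exp(−0.000015 × 8760) = 0.876867
R(seal-flush unit) = exp(−0.000021 × 8760) = 0.831969
R(discharge valve actuator) = exp(−0.0000029 × 8760) = 0.974916
Parallel (motor starter and centrifugal pump): 1 − (1 − 0.957984)(1 − 0.782485) = 0.990861
Series (variable-frequency drive and [0.990861]): 0.810390 × 0.990861 = 0.802984
Series (pressure transmitter, seal-flush unit, and discharge valve actuator): 0.876867 × 0.831969 × 0.974916 = 0.711227
Parallel ([0.802984] and [0.711227]): 1 − (1 − 0.802984)(1 − 0.711227) = 0.9431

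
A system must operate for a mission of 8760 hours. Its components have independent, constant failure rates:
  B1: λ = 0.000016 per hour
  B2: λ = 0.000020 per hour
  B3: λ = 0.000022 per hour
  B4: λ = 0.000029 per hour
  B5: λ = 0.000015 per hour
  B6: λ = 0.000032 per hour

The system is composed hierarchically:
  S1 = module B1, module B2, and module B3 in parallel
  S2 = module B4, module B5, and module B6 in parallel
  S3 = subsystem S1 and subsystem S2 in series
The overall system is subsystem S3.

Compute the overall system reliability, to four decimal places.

0.9896

R(B1) = exp(−0.000016 × 8760) = 0.869219
R(B2) = exp(−0.000020 × 8760) = 0.839289
R(B3) = exp(−0.000022 × 8760) = 0.824713
R(B4) = exp(−0.000029 × 8760) = 0.775661
R(B5) = exp(−0.000015 × 8760) = 0.876867
R(B6) = exp(−0.000032 × 8760) = 0.755542
Parallel (B1, B2, and B3): 1 − (1 − 0.869219)(1 − 0.839289)(1 − 0.824713) = 0.996316
Parallel (B4, B5, and B6): 1 − (1 − 0.775661)(1 − 0.876867)(1 − 0.755542) = 0.993247
Series ([0.996316] and [0.993247]): 0.996316 × 0.993247 = 0.9896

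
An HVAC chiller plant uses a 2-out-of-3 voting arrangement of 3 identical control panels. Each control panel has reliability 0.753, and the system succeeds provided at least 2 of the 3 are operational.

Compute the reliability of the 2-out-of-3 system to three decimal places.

0.847

R = Σ_{i=2}^{3} C(3,i) p^i (1−p)^{3−i} with p = 0.753
C(3,2)·0.753^2·0.247^1 = 0.42015
C(3,3)·0.753^3·0.247^0 = 0.42696
Sum = 0.847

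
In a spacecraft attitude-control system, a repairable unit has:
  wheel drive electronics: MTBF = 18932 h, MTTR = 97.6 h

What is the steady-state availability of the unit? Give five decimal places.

A(wheel drive electronics) = MTBF/(MTBF+MTTR) = 18932/(18932+97.6) = 0.99487

0.99487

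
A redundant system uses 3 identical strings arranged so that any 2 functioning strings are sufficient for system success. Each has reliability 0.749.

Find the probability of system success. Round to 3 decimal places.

0.843

R = Σ_{i=2}^{3} C(3,i) p^i (1−p)^{3−i} with p = 0.749
C(3,2)·0.749^2·0.251^1 = 0.42243
C(3,3)·0.749^3·0.251^0 = 0.42019
Sum = 0.843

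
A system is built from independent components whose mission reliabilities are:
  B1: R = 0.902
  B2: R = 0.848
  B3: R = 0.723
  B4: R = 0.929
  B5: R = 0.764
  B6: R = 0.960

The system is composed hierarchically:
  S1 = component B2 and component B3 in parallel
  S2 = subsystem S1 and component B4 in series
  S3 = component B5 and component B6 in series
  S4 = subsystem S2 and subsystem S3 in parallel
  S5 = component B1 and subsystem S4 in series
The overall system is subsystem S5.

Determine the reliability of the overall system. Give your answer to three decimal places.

0.876

Parallel (B2 and B3): 1 − (1 − 0.84800)(1 − 0.72300) = 0.95790
Series ([0.95790] and B4): 0.95790 × 0.92900 = 0.88989
Series (B5 and B6): 0.76400 × 0.96000 = 0.73344
Parallel ([0.88989] and [0.73344]): 1 − (1 − 0.88989)(1 − 0.73344) = 0.97065
Series (B1 and [0.97065]): 0.90200 × 0.97065 = 0.876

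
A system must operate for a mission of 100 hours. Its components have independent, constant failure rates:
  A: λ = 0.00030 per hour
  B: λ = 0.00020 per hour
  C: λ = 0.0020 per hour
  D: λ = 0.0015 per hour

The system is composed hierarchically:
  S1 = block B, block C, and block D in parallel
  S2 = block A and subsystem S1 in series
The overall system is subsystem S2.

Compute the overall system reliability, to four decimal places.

R(A) = exp(−0.00030 × 100) = 0.970446
R(B) = exp(−0.00020 × 100) = 0.980199
R(C) = exp(−0.0020 × 100) = 0.818731
R(D) = exp(−0.0015 × 100) = 0.860708
Parallel (B, C, and D): 1 − (1 − 0.980199)(1 − 0.818731)(1 − 0.860708) = 0.999500
Series (A and [0.999500]): 0.970446 × 0.999500 = 0.9700

0.9700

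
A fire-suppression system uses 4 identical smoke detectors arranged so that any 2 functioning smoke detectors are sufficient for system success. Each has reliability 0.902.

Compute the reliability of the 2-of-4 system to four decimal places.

R = Σ_{i=2}^{4} C(4,i) p^i (1−p)^{4−i} with p = 0.902
C(4,2)·0.902^2·0.098^2 = 0.046883
C(4,3)·0.902^3·0.098^1 = 0.287677
C(4,4)·0.902^4·0.098^0 = 0.661951
Sum = 0.9965

0.9965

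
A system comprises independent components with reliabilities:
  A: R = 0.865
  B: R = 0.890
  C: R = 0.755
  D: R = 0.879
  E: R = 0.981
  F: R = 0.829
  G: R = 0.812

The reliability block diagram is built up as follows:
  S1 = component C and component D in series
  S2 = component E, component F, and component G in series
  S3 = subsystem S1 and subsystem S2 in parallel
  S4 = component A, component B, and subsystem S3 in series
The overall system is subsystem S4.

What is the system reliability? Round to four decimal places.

Series (C and D): 0.755000 × 0.879000 = 0.663645
Series (E, F, and G): 0.981000 × 0.829000 × 0.812000 = 0.660358
Parallel ([0.663645] and [0.660358]): 1 − (1 − 0.663645)(1 − 0.660358) = 0.885760
Series (A, B, and [0.885760]): 0.865000 × 0.890000 × 0.885760 = 0.6819

0.6819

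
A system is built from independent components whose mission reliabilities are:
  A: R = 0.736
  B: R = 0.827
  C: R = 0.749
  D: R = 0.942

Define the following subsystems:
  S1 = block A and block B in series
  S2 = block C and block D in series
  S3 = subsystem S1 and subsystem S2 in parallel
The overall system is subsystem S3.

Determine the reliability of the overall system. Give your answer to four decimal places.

0.8848

Series (A and B): 0.736000 × 0.827000 = 0.608672
Series (C and D): 0.749000 × 0.942000 = 0.705558
Parallel ([0.608672] and [0.705558]): 1 − (1 − 0.608672)(1 − 0.705558) = 0.8848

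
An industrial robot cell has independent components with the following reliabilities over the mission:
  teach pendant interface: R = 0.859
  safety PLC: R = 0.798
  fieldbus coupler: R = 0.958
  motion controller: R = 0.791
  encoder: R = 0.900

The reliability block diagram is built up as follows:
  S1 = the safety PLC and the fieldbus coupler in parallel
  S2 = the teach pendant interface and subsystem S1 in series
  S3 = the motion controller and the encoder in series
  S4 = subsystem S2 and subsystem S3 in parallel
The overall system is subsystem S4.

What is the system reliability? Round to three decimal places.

Parallel (safety PLC and fieldbus coupler): 1 − (1 − 0.79800)(1 − 0.95800) = 0.99152
Series (teach pendant interface and [0.99152]): 0.85900 × 0.99152 = 0.85172
Series (motion controller and encoder): 0.79100 × 0.90000 = 0.71190
Parallel ([0.85172] and [0.71190]): 1 − (1 − 0.85172)(1 − 0.71190) = 0.957

0.957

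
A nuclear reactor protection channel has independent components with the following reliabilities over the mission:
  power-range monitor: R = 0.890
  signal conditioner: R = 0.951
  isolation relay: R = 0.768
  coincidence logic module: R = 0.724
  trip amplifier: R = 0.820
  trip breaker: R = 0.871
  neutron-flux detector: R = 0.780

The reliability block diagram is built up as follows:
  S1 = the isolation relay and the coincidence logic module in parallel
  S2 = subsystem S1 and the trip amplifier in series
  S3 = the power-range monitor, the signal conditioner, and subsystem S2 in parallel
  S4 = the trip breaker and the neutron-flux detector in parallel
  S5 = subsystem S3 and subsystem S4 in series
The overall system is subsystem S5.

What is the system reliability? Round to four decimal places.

0.9704

Parallel (isolation relay and coincidence logic module): 1 − (1 − 0.768000)(1 − 0.724000) = 0.935968
Series ([0.935968] and trip amplifier): 0.935968 × 0.820000 = 0.767494
Parallel (power-range monitor, signal conditioner, and [0.767494]): 1 − (1 − 0.890000)(1 − 0.951000)(1 − 0.767494) = 0.998747
Parallel (trip breaker and neutron-flux detector): 1 − (1 − 0.871000)(1 − 0.780000) = 0.971620
Series ([0.998747] and [0.971620]): 0.998747 × 0.971620 = 0.9704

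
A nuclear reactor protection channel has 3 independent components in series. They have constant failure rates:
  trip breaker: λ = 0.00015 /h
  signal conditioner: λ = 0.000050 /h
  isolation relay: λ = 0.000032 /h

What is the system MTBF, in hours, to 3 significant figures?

Series of exponential components: λ_sys = Σ λ_i
λ_sys = 0.00015 + 0.000050 + 0.000032 = 2.3200e-04 /h
MTBF = 1 / λ_sys = 4310 h

4310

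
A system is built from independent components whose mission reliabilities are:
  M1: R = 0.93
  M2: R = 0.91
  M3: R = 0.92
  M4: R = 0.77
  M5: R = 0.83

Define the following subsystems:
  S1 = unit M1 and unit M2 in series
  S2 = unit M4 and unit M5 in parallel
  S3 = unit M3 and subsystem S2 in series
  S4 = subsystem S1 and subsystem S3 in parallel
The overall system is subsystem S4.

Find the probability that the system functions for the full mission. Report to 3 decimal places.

0.982

Series (M1 and M2): 0.93000 × 0.91000 = 0.84630
Parallel (M4 and M5): 1 − (1 − 0.77000)(1 − 0.83000) = 0.96090
Series (M3 and [0.96090]): 0.92000 × 0.96090 = 0.88403
Parallel ([0.84630] and [0.88403]): 1 − (1 − 0.84630)(1 − 0.88403) = 0.982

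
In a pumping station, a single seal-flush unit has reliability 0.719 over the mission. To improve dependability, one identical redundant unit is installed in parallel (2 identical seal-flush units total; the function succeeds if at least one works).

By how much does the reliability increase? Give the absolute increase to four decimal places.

0.2020

R_before = 0.719
R_after = 1 − (1 − 0.719)^2 = 0.9210
ΔR = 0.9210 − 0.719 = 0.2020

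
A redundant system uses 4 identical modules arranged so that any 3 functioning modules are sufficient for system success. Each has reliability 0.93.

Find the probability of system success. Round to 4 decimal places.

R = Σ_{i=3}^{4} C(4,i) p^i (1−p)^{4−i} with p = 0.93
C(4,3)·0.93^3·0.07^1 = 0.225220
C(4,4)·0.93^4·0.07^0 = 0.748052
Sum = 0.9733

0.9733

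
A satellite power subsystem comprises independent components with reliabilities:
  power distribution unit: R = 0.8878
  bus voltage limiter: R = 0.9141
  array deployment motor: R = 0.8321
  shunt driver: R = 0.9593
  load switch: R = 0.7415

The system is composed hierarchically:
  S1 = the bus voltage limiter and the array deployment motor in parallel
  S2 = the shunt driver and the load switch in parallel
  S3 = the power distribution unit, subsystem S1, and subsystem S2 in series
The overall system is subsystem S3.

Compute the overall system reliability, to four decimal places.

Parallel (bus voltage limiter and array deployment motor): 1 − (1 − 0.914100)(1 − 0.832100) = 0.985577
Parallel (shunt driver and load switch): 1 − (1 − 0.959300)(1 − 0.741500) = 0.989479
Series (power distribution unit, [0.985577], and [0.989479]): 0.887800 × 0.985577 × 0.989479 = 0.8658

0.8658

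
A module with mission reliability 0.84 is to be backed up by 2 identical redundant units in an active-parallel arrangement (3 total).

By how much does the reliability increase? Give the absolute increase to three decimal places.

0.156

R_before = 0.84
R_after = 1 − (1 − 0.84)^3 = 0.996
ΔR = 0.996 − 0.84 = 0.156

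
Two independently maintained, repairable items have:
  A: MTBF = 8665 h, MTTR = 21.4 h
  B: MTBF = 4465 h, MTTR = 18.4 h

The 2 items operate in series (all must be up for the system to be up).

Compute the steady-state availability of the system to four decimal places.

0.9934

A(A) = MTBF/(MTBF+MTTR) = 8665/(8665+21.4) = 0.997536
A(B) = MTBF/(MTBF+MTTR) = 4465/(4465+18.4) = 0.995896
Series availability: 0.997536 × 0.995896 = 0.9934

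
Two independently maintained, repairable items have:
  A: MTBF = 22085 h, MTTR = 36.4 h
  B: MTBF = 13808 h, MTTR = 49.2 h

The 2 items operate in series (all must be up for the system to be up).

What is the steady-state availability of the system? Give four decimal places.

A(A) = MTBF/(MTBF+MTTR) = 22085/(22085+36.4) = 0.998355
A(B) = MTBF/(MTBF+MTTR) = 13808/(13808+49.2) = 0.996449
Series availability: 0.998355 × 0.996449 = 0.9948

0.9948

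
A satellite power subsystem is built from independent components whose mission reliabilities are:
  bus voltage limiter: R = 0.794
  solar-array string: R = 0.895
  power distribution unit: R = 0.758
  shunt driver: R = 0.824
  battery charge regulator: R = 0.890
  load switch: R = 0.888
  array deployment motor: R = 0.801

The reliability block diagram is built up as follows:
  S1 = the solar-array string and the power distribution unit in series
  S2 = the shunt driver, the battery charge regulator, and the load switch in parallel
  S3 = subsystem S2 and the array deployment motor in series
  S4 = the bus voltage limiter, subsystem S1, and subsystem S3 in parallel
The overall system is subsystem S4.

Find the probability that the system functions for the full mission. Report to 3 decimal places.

0.987

Series (solar-array string and power distribution unit): 0.89500 × 0.75800 = 0.67841
Parallel (shunt driver, battery charge regulator, and load switch): 1 − (1 − 0.82400)(1 − 0.89000)(1 − 0.88800) = 0.99783
Series ([0.99783] and array deployment motor): 0.99783 × 0.80100 = 0.79926
Parallel (bus voltage limiter, [0.67841], and [0.79926]): 1 − (1 − 0.79400)(1 − 0.67841)(1 − 0.79926) = 0.987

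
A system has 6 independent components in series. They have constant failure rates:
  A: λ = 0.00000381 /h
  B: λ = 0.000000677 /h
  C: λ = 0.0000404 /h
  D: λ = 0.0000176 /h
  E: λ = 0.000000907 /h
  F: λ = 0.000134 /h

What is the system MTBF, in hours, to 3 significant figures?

Series of exponential components: λ_sys = Σ λ_i
λ_sys = 0.00000381 + 0.000000677 + 0.0000404 + 0.0000176 + 0.000000907 + 0.000134 = 1.9739e-04 /h
MTBF = 1 / λ_sys = 5070 h

5070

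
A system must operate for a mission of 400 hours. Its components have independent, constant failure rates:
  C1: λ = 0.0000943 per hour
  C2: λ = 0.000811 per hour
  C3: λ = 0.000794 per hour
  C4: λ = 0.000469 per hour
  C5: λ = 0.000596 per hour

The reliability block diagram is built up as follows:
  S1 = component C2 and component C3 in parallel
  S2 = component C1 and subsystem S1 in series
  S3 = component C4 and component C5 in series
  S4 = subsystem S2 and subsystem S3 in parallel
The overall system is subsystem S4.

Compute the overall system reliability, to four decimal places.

R(C1) = exp(−0.0000943 × 400) = 0.962983
R(C2) = exp(−0.000811 × 400) = 0.722961
R(C3) = exp(−0.000794 × 400) = 0.727894
R(C4) = exp(−0.000469 × 400) = 0.828946
R(C5) = exp(−0.000596 × 400) = 0.787887
Parallel (C2 and C3): 1 − (1 − 0.722961)(1 − 0.727894) = 0.924616
Series (C1 and [0.924616]): 0.962983 × 0.924616 = 0.890389
Series (C4 and C5): 0.828946 × 0.787887 = 0.653116
Parallel ([0.890389] and [0.653116]): 1 − (1 − 0.890389)(1 − 0.653116) = 0.9620

0.9620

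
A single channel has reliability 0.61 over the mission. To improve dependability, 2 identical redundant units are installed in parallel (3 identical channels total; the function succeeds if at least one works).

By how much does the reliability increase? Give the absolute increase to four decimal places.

0.3307

R_before = 0.61
R_after = 1 − (1 − 0.61)^3 = 0.9407
ΔR = 0.9407 − 0.61 = 0.3307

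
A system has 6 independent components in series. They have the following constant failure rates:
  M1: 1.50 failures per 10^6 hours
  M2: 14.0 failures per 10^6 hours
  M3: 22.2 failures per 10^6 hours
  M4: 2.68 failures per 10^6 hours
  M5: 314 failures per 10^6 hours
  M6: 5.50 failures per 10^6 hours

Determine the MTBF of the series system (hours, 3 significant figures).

2780

Series of exponential components: λ_sys = Σ λ_i
λ_sys = 0.00000150 + 0.0000140 + 0.0000222 + 0.00000268 + 0.000314 + 0.00000550 = 3.5988e-04 /h
MTBF = 1 / λ_sys = 2780 h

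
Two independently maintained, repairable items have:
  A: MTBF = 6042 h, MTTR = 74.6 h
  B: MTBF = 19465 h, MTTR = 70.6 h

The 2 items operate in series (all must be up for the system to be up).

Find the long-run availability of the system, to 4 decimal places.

A(A) = MTBF/(MTBF+MTTR) = 6042/(6042+74.6) = 0.987804
A(B) = MTBF/(MTBF+MTTR) = 19465/(19465+70.6) = 0.996386
Series availability: 0.987804 × 0.996386 = 0.9842

0.9842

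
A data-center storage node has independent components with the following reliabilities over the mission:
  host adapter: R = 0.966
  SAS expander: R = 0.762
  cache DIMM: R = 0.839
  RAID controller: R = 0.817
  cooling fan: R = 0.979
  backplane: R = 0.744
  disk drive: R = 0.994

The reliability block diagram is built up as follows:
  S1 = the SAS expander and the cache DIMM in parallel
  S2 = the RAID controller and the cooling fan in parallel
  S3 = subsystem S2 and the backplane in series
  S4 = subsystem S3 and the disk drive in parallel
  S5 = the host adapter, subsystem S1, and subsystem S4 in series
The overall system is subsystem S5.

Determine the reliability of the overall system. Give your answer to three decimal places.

Parallel (SAS expander and cache DIMM): 1 − (1 − 0.76200)(1 − 0.83900) = 0.96168
Parallel (RAID controller and cooling fan): 1 − (1 − 0.81700)(1 − 0.97900) = 0.99616
Series ([0.99616] and backplane): 0.99616 × 0.74400 = 0.74114
Parallel ([0.74114] and disk drive): 1 − (1 − 0.74114)(1 − 0.99400) = 0.99845
Series (host adapter, [0.96168], and [0.99845]): 0.96600 × 0.96168 × 0.99845 = 0.928

0.928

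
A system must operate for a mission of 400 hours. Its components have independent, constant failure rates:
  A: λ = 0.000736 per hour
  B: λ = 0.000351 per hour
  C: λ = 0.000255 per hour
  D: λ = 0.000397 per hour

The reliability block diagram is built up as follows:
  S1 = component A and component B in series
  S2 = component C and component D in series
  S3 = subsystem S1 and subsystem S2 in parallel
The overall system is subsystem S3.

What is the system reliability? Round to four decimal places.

0.9191

R(A) = exp(−0.000736 × 400) = 0.744978
R(B) = exp(−0.000351 × 400) = 0.869011
R(C) = exp(−0.000255 × 400) = 0.903030
R(D) = exp(−0.000397 × 400) = 0.853167
Series (A and B): 0.744978 × 0.869011 = 0.647394
Series (C and D): 0.903030 × 0.853167 = 0.770435
Parallel ([0.647394] and [0.770435]): 1 − (1 − 0.647394)(1 − 0.770435) = 0.9191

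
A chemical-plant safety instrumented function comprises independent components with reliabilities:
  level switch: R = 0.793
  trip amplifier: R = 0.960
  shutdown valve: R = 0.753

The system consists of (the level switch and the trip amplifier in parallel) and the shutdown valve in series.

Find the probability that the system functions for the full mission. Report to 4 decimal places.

0.7468

Parallel (level switch and trip amplifier): 1 − (1 − 0.793000)(1 − 0.960000) = 0.991720
Series ([0.991720] and shutdown valve): 0.991720 × 0.753000 = 0.7468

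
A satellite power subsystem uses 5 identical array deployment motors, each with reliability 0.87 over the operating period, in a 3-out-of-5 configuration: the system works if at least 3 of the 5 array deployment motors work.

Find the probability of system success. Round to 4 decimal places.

0.9821

R = Σ_{i=3}^{5} C(5,i) p^i (1−p)^{5−i} with p = 0.87
C(5,3)·0.87^3·0.13^2 = 0.111287
C(5,4)·0.87^4·0.13^1 = 0.372383
C(5,5)·0.87^5·0.13^0 = 0.498421
Sum = 0.9821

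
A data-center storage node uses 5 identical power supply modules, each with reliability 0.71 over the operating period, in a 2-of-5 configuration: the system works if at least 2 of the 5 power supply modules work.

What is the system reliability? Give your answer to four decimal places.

0.9728

R = Σ_{i=2}^{5} C(5,i) p^i (1−p)^{5−i} with p = 0.71
C(5,2)·0.71^2·0.29^3 = 0.122945
C(5,3)·0.71^3·0.29^2 = 0.301003
C(5,4)·0.71^4·0.29^1 = 0.368469
C(5,5)·0.71^5·0.29^0 = 0.180423
Sum = 0.9728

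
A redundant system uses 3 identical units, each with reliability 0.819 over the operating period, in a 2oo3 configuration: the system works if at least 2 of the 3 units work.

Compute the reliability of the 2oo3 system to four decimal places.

0.9136

R = Σ_{i=2}^{3} C(3,i) p^i (1−p)^{3−i} with p = 0.819
C(3,2)·0.819^2·0.181^1 = 0.364223
C(3,3)·0.819^3·0.181^0 = 0.549353
Sum = 0.9136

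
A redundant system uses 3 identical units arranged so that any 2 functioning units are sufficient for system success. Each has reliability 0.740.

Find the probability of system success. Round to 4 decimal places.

R = Σ_{i=2}^{3} C(3,i) p^i (1−p)^{3−i} with p = 0.740
C(3,2)·0.740^2·0.260^1 = 0.427128
C(3,3)·0.740^3·0.260^0 = 0.405224
Sum = 0.8324

0.8324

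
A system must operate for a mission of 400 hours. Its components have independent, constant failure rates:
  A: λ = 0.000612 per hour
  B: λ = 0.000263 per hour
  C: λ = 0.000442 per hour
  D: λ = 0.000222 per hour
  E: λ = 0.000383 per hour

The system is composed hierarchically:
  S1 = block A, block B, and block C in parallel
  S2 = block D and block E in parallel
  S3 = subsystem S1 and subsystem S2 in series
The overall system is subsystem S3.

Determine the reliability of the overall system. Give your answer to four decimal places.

0.9845

R(A) = exp(−0.000612 × 400) = 0.782861
R(B) = exp(−0.000263 × 400) = 0.900144
R(C) = exp(−0.000442 × 400) = 0.837947
R(D) = exp(−0.000222 × 400) = 0.915029
R(E) = exp(−0.000383 × 400) = 0.857958
Parallel (A, B, and C): 1 − (1 − 0.782861)(1 − 0.900144)(1 − 0.837947) = 0.996486
Parallel (D and E): 1 − (1 − 0.915029)(1 − 0.857958) = 0.987931
Series ([0.996486] and [0.987931]): 0.996486 × 0.987931 = 0.9845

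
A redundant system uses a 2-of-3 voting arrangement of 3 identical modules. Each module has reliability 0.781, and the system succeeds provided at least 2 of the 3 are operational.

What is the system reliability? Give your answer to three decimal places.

R = Σ_{i=2}^{3} C(3,i) p^i (1−p)^{3−i} with p = 0.781
C(3,2)·0.781^2·0.219^1 = 0.40074
C(3,3)·0.781^3·0.219^0 = 0.47638
Sum = 0.877

0.877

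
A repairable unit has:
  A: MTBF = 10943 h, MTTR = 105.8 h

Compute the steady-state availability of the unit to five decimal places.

0.99042

A(A) = MTBF/(MTBF+MTTR) = 10943/(10943+105.8) = 0.99042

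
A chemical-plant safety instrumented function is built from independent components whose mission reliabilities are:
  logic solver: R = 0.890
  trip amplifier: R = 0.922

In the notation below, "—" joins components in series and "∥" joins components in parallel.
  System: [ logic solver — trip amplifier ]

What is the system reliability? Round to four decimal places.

0.8206

Series (logic solver and trip amplifier): 0.890000 × 0.922000 = 0.8206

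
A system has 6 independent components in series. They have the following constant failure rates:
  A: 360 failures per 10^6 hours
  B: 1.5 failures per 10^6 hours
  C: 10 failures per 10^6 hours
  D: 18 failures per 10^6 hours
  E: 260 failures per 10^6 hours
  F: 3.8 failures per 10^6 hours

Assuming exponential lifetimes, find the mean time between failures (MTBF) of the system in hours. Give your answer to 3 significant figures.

1530

Series of exponential components: λ_sys = Σ λ_i
λ_sys = 0.00036 + 0.0000015 + 0.000010 + 0.000018 + 0.00026 + 0.0000038 = 6.5330e-04 /h
MTBF = 1 / λ_sys = 1530 h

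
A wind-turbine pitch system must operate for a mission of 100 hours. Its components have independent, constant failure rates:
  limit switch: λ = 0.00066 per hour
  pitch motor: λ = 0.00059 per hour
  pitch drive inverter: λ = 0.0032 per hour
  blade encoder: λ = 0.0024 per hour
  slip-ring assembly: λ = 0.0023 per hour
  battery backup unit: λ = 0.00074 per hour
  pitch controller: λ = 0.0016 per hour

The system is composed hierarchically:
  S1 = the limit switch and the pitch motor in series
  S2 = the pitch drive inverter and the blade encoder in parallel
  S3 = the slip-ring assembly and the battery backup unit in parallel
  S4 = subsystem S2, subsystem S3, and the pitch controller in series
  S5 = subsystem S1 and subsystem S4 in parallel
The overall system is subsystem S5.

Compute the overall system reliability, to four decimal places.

0.9754

R(limit switch) = exp(−0.00066 × 100) = 0.936131
R(pitch motor) = exp(−0.00059 × 100) = 0.942707
R(pitch drive inverter) = exp(−0.0032 × 100) = 0.726149
R(blade encoder) = exp(−0.0024 × 100) = 0.786628
R(slip-ring assembly) = exp(−0.0023 × 100) = 0.794534
R(battery backup unit) = exp(−0.00074 × 100) = 0.928672
R(pitch controller) = exp(−0.0016 × 100) = 0.852144
Series (limit switch and pitch motor): 0.936131 × 0.942707 = 0.882497
Parallel (pitch drive inverter and blade encoder): 1 − (1 − 0.726149)(1 − 0.786628) = 0.941568
Parallel (slip-ring assembly and battery backup unit): 1 − (1 − 0.794534)(1 − 0.928672) = 0.985345
Series ([0.941568], [0.985345], and pitch controller): 0.941568 × 0.985345 × 0.852144 = 0.790593
Parallel ([0.882497] and [0.790593]): 1 − (1 − 0.882497)(1 − 0.790593) = 0.9754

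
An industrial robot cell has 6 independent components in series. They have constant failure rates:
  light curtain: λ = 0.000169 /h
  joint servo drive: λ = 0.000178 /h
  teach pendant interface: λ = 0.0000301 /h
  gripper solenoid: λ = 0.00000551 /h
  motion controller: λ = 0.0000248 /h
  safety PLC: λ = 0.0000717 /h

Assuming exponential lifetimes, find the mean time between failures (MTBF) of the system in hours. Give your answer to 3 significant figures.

2090

Series of exponential components: λ_sys = Σ λ_i
λ_sys = 0.000169 + 0.000178 + 0.0000301 + 0.00000551 + 0.0000248 + 0.0000717 = 4.7911e-04 /h
MTBF = 1 / λ_sys = 2090 h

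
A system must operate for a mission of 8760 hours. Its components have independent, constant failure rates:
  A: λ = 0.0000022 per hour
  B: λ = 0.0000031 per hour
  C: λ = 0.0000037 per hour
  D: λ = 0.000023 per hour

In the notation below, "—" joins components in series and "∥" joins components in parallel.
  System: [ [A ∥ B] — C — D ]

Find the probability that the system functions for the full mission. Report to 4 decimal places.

R(A) = exp(−0.0000022 × 8760) = 0.980913
R(B) = exp(−0.0000031 × 8760) = 0.973209
R(C) = exp(−0.0000037 × 8760) = 0.968108
R(D) = exp(−0.000023 × 8760) = 0.817520
Parallel (A and B): 1 − (1 − 0.980913)(1 − 0.973209) = 0.999489
Series ([0.999489], C, and D): 0.999489 × 0.968108 × 0.817520 = 0.7910

0.7910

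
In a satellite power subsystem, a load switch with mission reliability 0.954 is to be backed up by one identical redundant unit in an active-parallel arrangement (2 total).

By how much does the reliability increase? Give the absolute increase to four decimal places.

0.0439

R_before = 0.954
R_after = 1 − (1 − 0.954)^2 = 0.9979
ΔR = 0.9979 − 0.954 = 0.0439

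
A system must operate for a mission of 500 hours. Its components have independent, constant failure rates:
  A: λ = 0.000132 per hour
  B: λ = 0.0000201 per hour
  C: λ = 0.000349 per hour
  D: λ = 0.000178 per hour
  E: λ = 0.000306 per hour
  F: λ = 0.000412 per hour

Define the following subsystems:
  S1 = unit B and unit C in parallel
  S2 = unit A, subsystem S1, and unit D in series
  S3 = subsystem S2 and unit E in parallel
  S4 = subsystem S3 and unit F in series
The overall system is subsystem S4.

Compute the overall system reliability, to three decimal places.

0.797

R(A) = exp(−0.000132 × 500) = 0.93613
R(B) = exp(−0.0000201 × 500) = 0.99000
R(C) = exp(−0.000349 × 500) = 0.83988
R(D) = exp(−0.000178 × 500) = 0.91485
R(E) = exp(−0.000306 × 500) = 0.85813
R(F) = exp(−0.000412 × 500) = 0.81383
Parallel (B and C): 1 − (1 − 0.99000)(1 − 0.83988) = 0.99840
Series (A, [0.99840], and D): 0.93613 × 0.99840 × 0.91485 = 0.85505
Parallel ([0.85505] and E): 1 − (1 − 0.85505)(1 − 0.85813) = 0.97944
Series ([0.97944] and F): 0.97944 × 0.81383 = 0.797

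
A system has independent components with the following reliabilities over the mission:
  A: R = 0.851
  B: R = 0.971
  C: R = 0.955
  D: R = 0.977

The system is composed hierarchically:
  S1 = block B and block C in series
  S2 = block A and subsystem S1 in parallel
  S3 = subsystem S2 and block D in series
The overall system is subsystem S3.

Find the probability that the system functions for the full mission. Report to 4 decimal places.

Series (B and C): 0.971000 × 0.955000 = 0.927305
Parallel (A and [0.927305]): 1 − (1 − 0.851000)(1 − 0.927305) = 0.989168
Series ([0.989168] and D): 0.989168 × 0.977000 = 0.9664

0.9664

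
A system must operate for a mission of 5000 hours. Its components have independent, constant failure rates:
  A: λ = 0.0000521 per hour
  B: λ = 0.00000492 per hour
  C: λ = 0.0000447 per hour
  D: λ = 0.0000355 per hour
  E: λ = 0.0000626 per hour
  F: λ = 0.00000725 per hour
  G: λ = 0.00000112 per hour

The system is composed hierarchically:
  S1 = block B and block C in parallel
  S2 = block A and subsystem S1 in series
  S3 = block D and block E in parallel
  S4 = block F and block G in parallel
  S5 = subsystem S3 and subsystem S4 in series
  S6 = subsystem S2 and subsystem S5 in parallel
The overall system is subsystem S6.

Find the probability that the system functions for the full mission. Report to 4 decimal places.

0.9898

R(A) = exp(−0.0000521 × 5000) = 0.770666
R(B) = exp(−0.00000492 × 5000) = 0.975700
R(C) = exp(−0.0000447 × 5000) = 0.799715
R(D) = exp(−0.0000355 × 5000) = 0.837361
R(E) = exp(−0.0000626 × 5000) = 0.731250
R(F) = exp(−0.00000725 × 5000) = 0.964399
R(G) = exp(−0.00000112 × 5000) = 0.994416
Parallel (B and C): 1 − (1 − 0.975700)(1 − 0.799715) = 0.995133
Series (A and [0.995133]): 0.770666 × 0.995133 = 0.766915
Parallel (D and E): 1 − (1 − 0.837361)(1 − 0.731250) = 0.956291
Parallel (F and G): 1 − (1 − 0.964399)(1 − 0.994416) = 0.999801
Series ([0.956291] and [0.999801]): 0.956291 × 0.999801 = 0.956101
Parallel ([0.766915] and [0.956101]): 1 − (1 − 0.766915)(1 − 0.956101) = 0.9898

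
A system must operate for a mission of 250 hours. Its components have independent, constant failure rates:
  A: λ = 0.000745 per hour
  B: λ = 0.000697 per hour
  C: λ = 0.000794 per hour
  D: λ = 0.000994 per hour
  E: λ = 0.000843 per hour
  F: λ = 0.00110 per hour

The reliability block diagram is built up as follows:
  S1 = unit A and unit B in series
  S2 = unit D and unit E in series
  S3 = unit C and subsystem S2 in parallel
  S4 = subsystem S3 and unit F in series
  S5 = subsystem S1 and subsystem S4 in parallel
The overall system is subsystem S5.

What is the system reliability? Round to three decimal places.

0.912

R(A) = exp(−0.000745 × 250) = 0.83007
R(B) = exp(−0.000697 × 250) = 0.84009
R(C) = exp(−0.000794 × 250) = 0.81996
R(D) = exp(−0.000994 × 250) = 0.77997
R(E) = exp(−0.000843 × 250) = 0.80998
R(F) = exp(−0.00110 × 250) = 0.75957
Series (A and B): 0.83007 × 0.84009 = 0.69733
Series (D and E): 0.77997 × 0.80998 = 0.63176
Parallel (C and [0.63176]): 1 − (1 − 0.81996)(1 − 0.63176) = 0.93370
Series ([0.93370] and F): 0.93370 × 0.75957 = 0.70921
Parallel ([0.69733] and [0.70921]): 1 − (1 − 0.69733)(1 − 0.70921) = 0.912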